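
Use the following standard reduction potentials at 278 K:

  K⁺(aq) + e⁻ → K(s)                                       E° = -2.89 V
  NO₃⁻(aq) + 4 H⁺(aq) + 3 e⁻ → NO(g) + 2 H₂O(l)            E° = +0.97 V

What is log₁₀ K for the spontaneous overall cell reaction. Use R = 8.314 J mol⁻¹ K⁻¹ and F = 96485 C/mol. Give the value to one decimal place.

209.9

Cathode: NO₃⁻/NO; anode: K⁺/K. E°cell = (+0.97) − (-2.89) = +3.86 V, with n = 3.
ΔG° = −nFE° = −RT ln K, so ln K = nFE°/(RT) = (3)(96485)(+3.86) / ((8.314)(278)) = 483.408.
log₁₀ K = 483.408 / ln 10 = 209.9.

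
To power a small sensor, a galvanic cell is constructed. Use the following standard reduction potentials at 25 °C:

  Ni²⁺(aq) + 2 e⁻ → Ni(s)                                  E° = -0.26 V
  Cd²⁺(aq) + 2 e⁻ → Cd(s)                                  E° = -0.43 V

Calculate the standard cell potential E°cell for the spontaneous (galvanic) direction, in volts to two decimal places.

The Ni²⁺/Ni couple has the higher reduction potential, so it is the cathode; Cd²⁺/Cd is oxidised at the anode.
E°cell = E°(cathode) − E°(anode) = (-0.26) − (-0.43) = +0.17 V.
Since E°cell > 0, the reaction is spontaneous under standard conditions.

+0.17 V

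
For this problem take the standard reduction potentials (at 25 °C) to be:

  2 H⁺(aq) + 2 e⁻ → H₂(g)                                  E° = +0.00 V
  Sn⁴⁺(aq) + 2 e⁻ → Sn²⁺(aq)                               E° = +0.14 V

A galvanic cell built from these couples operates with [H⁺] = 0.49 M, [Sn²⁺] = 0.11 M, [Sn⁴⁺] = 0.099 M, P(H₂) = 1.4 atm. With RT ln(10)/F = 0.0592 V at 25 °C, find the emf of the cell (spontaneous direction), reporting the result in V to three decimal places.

Sn⁴⁺/Sn²⁺ is the cathode (higher E°), H⁺/H₂ the anode: E°cell = +0.14 − (+0.00) = +0.14 V, n = 2.
Overall: Sn⁴⁺(aq) + H₂(g) → Sn²⁺(aq) + 2 H⁺(aq)
Q = [Sn²⁺]·[H⁺]^2 / ([Sn⁴⁺]·P(H₂)); log Q = -0.720.
E = E° − (0.0592/n) log Q = +0.14 − (0.0592/2)(-0.720) = +0.161 V.

+0.161 V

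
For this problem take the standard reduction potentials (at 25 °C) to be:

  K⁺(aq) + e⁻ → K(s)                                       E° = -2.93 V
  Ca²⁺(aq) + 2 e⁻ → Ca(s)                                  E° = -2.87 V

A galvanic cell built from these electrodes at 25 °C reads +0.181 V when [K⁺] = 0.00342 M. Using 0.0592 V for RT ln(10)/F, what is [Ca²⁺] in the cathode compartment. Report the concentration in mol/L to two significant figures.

0.14 M

Ca²⁺/Ca is the cathode, K⁺/K the anode: E°cell = +0.06 V, n = 2.
Overall reaction: Ca²⁺(aq) + 2 K(s) → Ca(s) + 2 K⁺(aq); Q = [K⁺]^2/[Ca²⁺]^1.
From E = E° − (0.0592/n) log Q: log Q = (E° − E)·n/0.0592 = (+0.06 − (+0.181))·2/0.0592 = -4.0878.
So 1·log[Ca²⁺] = 2·log(0.00342) − log Q = -4.9319 − (-4.0878) = -0.8441; [Ca²⁺] = 10^(-0.8441) ≈ 0.14 M.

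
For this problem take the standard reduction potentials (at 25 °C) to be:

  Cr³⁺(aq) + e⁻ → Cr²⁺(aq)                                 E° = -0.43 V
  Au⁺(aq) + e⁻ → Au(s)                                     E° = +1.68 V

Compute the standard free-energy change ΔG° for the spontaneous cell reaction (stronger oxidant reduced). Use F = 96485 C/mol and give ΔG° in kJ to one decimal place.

Au⁺/Au (E° = +1.68 V) is the cathode; Cr³⁺/Cr²⁺ (E° = -0.43 V) is the anode, so E°cell = +2.11 V.
Balancing electrons gives n = 1 (lcm of 1 and 1).
ΔG° = −nFE° = −(1)(96485)(+2.11) = -203,583 J = -203.6 kJ.

-203.6 kJ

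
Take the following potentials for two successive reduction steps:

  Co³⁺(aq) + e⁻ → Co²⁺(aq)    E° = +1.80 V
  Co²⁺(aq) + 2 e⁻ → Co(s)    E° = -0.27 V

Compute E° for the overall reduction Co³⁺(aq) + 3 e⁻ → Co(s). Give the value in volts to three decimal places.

Since ΔG° = −nFE° is additive over sequential reductions, n₃E°₃ = n₁E°₁ + n₂E°₂.
E°₃ = (1×+1.80 + 2×-0.27) / 3 = (+1.260) / 3 = +0.420 V.

+0.420 V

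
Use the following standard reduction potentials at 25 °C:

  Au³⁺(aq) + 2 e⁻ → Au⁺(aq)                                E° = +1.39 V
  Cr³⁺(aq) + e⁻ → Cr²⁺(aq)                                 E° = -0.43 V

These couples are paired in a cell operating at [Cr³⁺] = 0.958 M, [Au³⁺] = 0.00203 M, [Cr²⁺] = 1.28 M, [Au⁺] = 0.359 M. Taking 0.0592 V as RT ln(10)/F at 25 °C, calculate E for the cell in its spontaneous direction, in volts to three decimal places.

+1.761 V

Au³⁺/Au⁺ is the cathode (higher E°), Cr³⁺/Cr²⁺ the anode: E°cell = +1.39 − (-0.43) = +1.82 V, n = 2.
Overall: Au³⁺(aq) + 2 Cr²⁺(aq) → Au⁺(aq) + 2 Cr³⁺(aq)
Q = [Au⁺]·[Cr³⁺]^2 / ([Au³⁺]·[Cr²⁺]^2); log Q = 1.996.
E = E° − (0.0592/n) log Q = +1.82 − (0.0592/2)(1.996) = +1.761 V.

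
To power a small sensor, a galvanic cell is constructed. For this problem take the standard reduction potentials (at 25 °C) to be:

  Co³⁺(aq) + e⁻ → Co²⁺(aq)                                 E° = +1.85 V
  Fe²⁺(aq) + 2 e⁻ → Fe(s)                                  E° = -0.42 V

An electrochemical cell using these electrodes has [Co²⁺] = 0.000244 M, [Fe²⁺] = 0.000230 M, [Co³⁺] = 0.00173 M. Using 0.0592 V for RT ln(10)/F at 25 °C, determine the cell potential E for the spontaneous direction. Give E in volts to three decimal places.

+2.428 V

Co³⁺/Co²⁺ is the cathode (higher E°), Fe²⁺/Fe the anode: E°cell = +1.85 − (-0.42) = +2.27 V, n = 2.
Overall: 2 Co³⁺(aq) + Fe(s) → 2 Co²⁺(aq) + Fe²⁺(aq)
Q = [Co²⁺]^2·[Fe²⁺] / ([Co³⁺]^2); log Q = -5.340.
E = E° − (0.0592/n) log Q = +2.27 − (0.0592/2)(-5.340) = +2.428 V.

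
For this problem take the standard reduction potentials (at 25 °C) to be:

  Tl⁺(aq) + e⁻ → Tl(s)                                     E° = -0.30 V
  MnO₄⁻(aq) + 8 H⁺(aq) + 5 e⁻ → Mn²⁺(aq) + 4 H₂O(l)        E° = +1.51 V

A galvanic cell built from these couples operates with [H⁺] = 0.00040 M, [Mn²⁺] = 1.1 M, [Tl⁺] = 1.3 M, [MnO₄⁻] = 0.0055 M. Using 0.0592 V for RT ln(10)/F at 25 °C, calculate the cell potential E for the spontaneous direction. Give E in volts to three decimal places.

+1.454 V

MnO₄⁻/Mn²⁺ is the cathode (higher E°), Tl⁺/Tl the anode: E°cell = +1.51 − (-0.30) = +1.81 V, n = 5.
Overall: MnO₄⁻(aq) + 8 H⁺(aq) + 5 Tl(s) → Mn²⁺(aq) + 4 H₂O(l) + 5 Tl⁺(aq)
Q = [Mn²⁺]·[Tl⁺]^5 / ([MnO₄⁻]·[H⁺]^8); log Q = 30.054.
E = E° − (0.0592/n) log Q = +1.81 − (0.0592/5)(30.054) = +1.454 V.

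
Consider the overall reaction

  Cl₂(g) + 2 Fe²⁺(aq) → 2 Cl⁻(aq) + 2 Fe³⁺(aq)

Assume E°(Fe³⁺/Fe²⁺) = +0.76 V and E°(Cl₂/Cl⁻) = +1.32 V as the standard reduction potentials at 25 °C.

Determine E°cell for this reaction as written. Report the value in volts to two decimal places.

The Cl₂/Cl⁻ couple has the higher reduction potential, so it is the cathode; Fe³⁺/Fe²⁺ is oxidised at the anode.
E°cell = E°(cathode) − E°(anode) = (+1.32) − (+0.76) = +0.56 V.

+0.56 V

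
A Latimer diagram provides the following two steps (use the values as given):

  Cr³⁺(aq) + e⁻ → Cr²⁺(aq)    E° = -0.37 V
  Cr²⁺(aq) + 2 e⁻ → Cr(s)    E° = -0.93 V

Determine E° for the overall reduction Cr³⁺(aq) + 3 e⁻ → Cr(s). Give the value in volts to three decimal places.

-0.743 V

Since ΔG° = −nFE° is additive over sequential reductions, n₃E°₃ = n₁E°₁ + n₂E°₂.
E°₃ = (1×-0.37 + 2×-0.93) / 3 = (-2.230) / 3 = -0.743 V.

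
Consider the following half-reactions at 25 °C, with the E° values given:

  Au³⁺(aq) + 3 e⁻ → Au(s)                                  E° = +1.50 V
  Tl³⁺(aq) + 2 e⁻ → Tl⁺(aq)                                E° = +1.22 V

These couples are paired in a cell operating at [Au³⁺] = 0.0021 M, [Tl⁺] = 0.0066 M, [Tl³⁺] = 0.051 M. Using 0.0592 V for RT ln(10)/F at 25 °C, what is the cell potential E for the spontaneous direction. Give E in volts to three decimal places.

+0.201 V

Au³⁺/Au is the cathode (higher E°), Tl³⁺/Tl⁺ the anode: E°cell = +1.50 − (+1.22) = +0.28 V, n = 6.
Overall: 2 Au³⁺(aq) + 3 Tl⁺(aq) → 2 Au(s) + 3 Tl³⁺(aq)
Q = [Tl³⁺]^3 / ([Au³⁺]^2·[Tl⁺]^3); log Q = 8.020.
E = E° − (0.0592/n) log Q = +0.28 − (0.0592/6)(8.020) = +0.201 V.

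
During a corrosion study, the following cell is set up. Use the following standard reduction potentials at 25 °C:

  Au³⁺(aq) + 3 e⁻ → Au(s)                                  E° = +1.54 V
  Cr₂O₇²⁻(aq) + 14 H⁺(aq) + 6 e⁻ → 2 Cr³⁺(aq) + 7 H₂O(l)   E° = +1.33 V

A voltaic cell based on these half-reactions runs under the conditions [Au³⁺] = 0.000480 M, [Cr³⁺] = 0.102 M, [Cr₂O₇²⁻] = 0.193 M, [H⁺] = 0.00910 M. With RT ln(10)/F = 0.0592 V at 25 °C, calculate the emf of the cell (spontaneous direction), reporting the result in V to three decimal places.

+0.414 V

Au³⁺/Au is the cathode (higher E°), Cr₂O₇²⁻/Cr³⁺ the anode: E°cell = +1.54 − (+1.33) = +0.21 V, n = 6.
Overall: 2 Au³⁺(aq) + 2 Cr³⁺(aq) + 7 H₂O(l) → 2 Au(s) + Cr₂O₇²⁻(aq) + 14 H⁺(aq)
Q = [Cr₂O₇²⁻]·[H⁺]^14 / ([Au³⁺]^2·[Cr³⁺]^2); log Q = -20.668.
E = E° − (0.0592/n) log Q = +0.21 − (0.0592/6)(-20.668) = +0.414 V.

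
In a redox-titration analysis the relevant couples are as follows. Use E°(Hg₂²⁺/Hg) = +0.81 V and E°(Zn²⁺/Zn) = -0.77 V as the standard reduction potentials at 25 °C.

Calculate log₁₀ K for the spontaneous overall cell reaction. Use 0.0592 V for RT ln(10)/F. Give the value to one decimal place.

Cathode: Hg₂²⁺/Hg; anode: Zn²⁺/Zn. E°cell = +1.58 V, n = 2.
log K = nE°cell / 0.0592 = (2)(+1.58) / 0.0592 = 53.4.

53.4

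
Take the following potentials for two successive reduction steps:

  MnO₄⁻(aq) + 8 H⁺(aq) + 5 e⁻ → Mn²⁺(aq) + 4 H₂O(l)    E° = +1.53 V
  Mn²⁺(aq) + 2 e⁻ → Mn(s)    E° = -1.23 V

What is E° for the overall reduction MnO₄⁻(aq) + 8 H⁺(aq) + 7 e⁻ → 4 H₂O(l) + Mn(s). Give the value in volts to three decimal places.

+0.741 V

Since ΔG° = −nFE° is additive over sequential reductions, n₃E°₃ = n₁E°₁ + n₂E°₂.
E°₃ = (5×+1.53 + 2×-1.23) / 7 = (+5.190) / 7 = +0.741 V.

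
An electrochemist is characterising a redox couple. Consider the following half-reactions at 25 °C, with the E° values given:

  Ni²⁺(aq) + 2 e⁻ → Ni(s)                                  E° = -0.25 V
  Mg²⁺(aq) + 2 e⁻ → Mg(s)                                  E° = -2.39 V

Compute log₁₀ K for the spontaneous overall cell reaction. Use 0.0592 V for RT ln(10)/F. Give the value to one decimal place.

Cathode: Ni²⁺/Ni; anode: Mg²⁺/Mg. E°cell = +2.14 V, n = 2.
log K = nE°cell / 0.0592 = (2)(+2.14) / 0.0592 = 72.3.

72.3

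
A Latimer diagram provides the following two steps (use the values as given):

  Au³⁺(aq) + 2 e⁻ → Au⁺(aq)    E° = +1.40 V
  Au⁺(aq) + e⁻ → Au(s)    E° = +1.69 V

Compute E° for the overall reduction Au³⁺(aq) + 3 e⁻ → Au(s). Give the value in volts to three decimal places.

Since ΔG° = −nFE° is additive over sequential reductions, n₃E°₃ = n₁E°₁ + n₂E°₂.
E°₃ = (2×+1.40 + 1×+1.69) / 3 = (+4.490) / 3 = +1.497 V.

+1.497 V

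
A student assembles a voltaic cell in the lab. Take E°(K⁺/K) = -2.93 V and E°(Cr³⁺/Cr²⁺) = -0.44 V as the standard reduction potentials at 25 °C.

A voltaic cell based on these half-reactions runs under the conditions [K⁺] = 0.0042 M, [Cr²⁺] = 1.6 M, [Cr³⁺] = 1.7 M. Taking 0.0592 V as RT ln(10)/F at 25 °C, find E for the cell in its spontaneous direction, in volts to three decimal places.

+2.632 V

Cr³⁺/Cr²⁺ is the cathode (higher E°), K⁺/K the anode: E°cell = -0.44 − (-2.93) = +2.49 V, n = 1.
Overall: Cr³⁺(aq) + K(s) → Cr²⁺(aq) + K⁺(aq)
Q = [Cr²⁺]·[K⁺] / ([Cr³⁺]); log Q = -2.403.
E = E° − (0.0592/n) log Q = +2.49 − (0.0592/1)(-2.403) = +2.632 V.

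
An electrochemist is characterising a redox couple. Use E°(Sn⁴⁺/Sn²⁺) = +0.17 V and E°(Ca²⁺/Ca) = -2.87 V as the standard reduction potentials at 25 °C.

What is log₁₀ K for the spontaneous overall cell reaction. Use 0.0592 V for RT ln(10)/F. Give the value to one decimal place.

102.7

Cathode: Sn⁴⁺/Sn²⁺; anode: Ca²⁺/Ca. E°cell = +3.04 V, n = 2.
log K = nE°cell / 0.0592 = (2)(+3.04) / 0.0592 = 102.7.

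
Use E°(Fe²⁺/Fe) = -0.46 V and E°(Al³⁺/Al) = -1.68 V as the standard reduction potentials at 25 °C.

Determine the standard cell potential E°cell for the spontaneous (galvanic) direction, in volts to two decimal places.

+1.22 V

The Fe²⁺/Fe couple has the higher reduction potential, so it is the cathode; Al³⁺/Al is oxidised at the anode.
E°cell = E°(cathode) − E°(anode) = (-0.46) − (-1.68) = +1.22 V.
Since E°cell > 0, the reaction is spontaneous under standard conditions.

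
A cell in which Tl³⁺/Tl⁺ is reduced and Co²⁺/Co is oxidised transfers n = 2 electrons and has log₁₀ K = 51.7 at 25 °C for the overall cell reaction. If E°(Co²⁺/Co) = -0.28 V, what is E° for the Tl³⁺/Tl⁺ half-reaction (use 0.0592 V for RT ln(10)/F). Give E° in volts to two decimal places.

+1.25 V

E°cell = (0.0592/n)·log K = (0.0592/2)(51.7) = +1.530 V.
Since Tl³⁺/Tl⁺ is the cathode and Co²⁺/Co the anode, E°cell = E°(Tl³⁺/Tl⁺) − E°(Co²⁺/Co).
So E°(Tl³⁺/Tl⁺) = E°cell + E°(Co²⁺/Co) = +1.530 + (-0.28) = +1.25 V.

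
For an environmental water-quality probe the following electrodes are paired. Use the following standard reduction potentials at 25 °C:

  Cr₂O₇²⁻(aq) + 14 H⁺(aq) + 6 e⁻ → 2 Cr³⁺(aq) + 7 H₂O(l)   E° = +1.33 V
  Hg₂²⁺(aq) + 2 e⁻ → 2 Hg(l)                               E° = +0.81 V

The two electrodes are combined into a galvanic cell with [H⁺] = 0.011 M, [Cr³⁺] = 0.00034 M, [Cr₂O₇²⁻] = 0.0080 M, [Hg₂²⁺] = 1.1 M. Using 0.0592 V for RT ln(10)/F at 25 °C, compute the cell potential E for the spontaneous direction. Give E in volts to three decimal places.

+0.296 V

Cr₂O₇²⁻/Cr³⁺ is the cathode (higher E°), Hg₂²⁺/Hg the anode: E°cell = +1.33 − (+0.81) = +0.52 V, n = 6.
Overall: Cr₂O₇²⁻(aq) + 14 H⁺(aq) + 6 Hg(l) → 2 Cr³⁺(aq) + 7 H₂O(l) + 3 Hg₂²⁺(aq)
Q = [Cr³⁺]^2·[Hg₂²⁺]^3 / ([Cr₂O₇²⁻]·[H⁺]^14); log Q = 22.705.
E = E° − (0.0592/n) log Q = +0.52 − (0.0592/6)(22.705) = +0.296 V.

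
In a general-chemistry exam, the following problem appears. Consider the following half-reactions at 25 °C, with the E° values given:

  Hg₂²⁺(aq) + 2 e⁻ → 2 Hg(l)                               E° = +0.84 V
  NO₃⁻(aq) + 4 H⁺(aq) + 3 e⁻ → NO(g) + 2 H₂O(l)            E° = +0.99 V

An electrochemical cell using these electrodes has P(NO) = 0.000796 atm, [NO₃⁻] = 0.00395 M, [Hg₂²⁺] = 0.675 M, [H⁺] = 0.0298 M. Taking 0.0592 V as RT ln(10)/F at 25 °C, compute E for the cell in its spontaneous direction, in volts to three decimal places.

+0.048 V

NO₃⁻/NO is the cathode (higher E°), Hg₂²⁺/Hg the anode: E°cell = +0.99 − (+0.84) = +0.15 V, n = 6.
Overall: 2 NO₃⁻(aq) + 8 H⁺(aq) + 6 Hg(l) → 2 NO(g) + 4 H₂O(l) + 3 Hg₂²⁺(aq)
Q = P(NO)^2·[Hg₂²⁺]^3 / ([NO₃⁻]^2·[H⁺]^8); log Q = 10.303.
E = E° − (0.0592/n) log Q = +0.15 − (0.0592/6)(10.303) = +0.048 V.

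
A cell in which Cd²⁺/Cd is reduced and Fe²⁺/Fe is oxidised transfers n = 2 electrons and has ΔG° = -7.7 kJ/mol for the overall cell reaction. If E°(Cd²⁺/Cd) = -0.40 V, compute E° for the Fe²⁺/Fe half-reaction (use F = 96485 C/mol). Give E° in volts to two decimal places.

E°cell = −ΔG°/(nF) = −(-7.7×10³)/((2)(96485)) = +0.040 V.
Since Cd²⁺/Cd is the cathode and Fe²⁺/Fe the anode, E°cell = E°(Cd²⁺/Cd) − E°(Fe²⁺/Fe).
So E°(Fe²⁺/Fe) = E°(Cd²⁺/Cd) − E°cell = (-0.40) − (+0.040) = -0.44 V.

-0.44 V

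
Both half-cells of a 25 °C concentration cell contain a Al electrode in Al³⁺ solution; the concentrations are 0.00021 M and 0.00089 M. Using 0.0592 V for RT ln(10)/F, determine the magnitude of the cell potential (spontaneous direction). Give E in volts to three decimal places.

+0.012 V

For a concentration cell E°cell = 0. The 0.00089 M side is the cathode (reduction is favoured where [Al³⁺] is higher).
With n = 3, E = −(0.0592/3) log([Al³⁺]ₐₙ/[Al³⁺]꜀ₐₜ) = −(0.0592/3) log(0.00021/0.00089) = −(0.0592/3)(-0.627) = +0.012 V.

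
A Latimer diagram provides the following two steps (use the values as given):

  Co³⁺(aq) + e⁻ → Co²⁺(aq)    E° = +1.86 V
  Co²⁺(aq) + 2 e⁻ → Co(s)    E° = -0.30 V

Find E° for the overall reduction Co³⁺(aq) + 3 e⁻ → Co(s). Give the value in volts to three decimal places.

Standard free energies of sequential steps add: ΔG°₃ = ΔG°₁ + ΔG°₂, so n₃E°₃ = n₁E°₁ + n₂E°₂.
E°₃ = (1×+1.86 + 2×-0.30) / 3 = (+1.260) / 3 = +0.420 V.

+0.420 V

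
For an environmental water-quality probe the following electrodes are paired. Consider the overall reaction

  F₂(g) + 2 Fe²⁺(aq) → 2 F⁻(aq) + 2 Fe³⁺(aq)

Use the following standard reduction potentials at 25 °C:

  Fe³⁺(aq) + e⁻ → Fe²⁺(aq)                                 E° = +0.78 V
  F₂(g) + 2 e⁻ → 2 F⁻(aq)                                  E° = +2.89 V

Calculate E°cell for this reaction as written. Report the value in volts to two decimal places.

+2.11 V

The F₂/F⁻ couple has the higher reduction potential, so it is the cathode; Fe³⁺/Fe²⁺ is oxidised at the anode.
E°cell = E°(cathode) − E°(anode) = (+2.89) − (+0.78) = +2.11 V.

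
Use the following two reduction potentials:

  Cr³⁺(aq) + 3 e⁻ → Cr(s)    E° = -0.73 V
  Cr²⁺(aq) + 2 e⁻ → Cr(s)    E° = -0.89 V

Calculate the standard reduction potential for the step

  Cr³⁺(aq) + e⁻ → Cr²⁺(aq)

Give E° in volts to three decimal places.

-0.410 V

Sequential free energies add, so n₃E°₃ = n₁E°₁ + n₂E°₂.
With n₃ = 3, and the known step contributing 2×(-0.89) V, the unknown satisfies 1·E° = 3×(-0.73) − 2×(-0.89) = -0.410.
E° = -0.410 / 1 = -0.410 V.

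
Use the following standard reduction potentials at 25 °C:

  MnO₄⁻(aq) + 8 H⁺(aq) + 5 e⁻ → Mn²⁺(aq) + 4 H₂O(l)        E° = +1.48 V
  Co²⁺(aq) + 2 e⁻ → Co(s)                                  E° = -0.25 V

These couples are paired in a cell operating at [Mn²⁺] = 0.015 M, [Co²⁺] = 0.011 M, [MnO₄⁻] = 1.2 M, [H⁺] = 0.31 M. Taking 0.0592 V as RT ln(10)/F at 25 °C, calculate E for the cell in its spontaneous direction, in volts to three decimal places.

MnO₄⁻/Mn²⁺ is the cathode (higher E°), Co²⁺/Co the anode: E°cell = +1.48 − (-0.25) = +1.73 V, n = 10.
Overall: 2 MnO₄⁻(aq) + 16 H⁺(aq) + 5 Co(s) → 2 Mn²⁺(aq) + 8 H₂O(l) + 5 Co²⁺(aq)
Q = [Mn²⁺]^2·[Co²⁺]^5 / ([MnO₄⁻]^2·[H⁺]^16); log Q = -5.461.
E = E° − (0.0592/n) log Q = +1.73 − (0.0592/10)(-5.461) = +1.762 V.

+1.762 V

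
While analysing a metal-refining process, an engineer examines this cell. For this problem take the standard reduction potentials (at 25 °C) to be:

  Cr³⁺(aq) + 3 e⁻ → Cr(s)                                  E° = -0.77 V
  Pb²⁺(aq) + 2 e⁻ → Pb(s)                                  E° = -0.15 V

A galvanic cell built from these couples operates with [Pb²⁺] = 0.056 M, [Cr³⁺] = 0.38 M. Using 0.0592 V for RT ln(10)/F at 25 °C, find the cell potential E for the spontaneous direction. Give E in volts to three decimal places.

Pb²⁺/Pb is the cathode (higher E°), Cr³⁺/Cr the anode: E°cell = -0.15 − (-0.77) = +0.62 V, n = 6.
Overall: 3 Pb²⁺(aq) + 2 Cr(s) → 3 Pb(s) + 2 Cr³⁺(aq)
Q = [Cr³⁺]^2 / ([Pb²⁺]^3); log Q = 2.915.
E = E° − (0.0592/n) log Q = +0.62 − (0.0592/6)(2.915) = +0.591 V.

+0.591 V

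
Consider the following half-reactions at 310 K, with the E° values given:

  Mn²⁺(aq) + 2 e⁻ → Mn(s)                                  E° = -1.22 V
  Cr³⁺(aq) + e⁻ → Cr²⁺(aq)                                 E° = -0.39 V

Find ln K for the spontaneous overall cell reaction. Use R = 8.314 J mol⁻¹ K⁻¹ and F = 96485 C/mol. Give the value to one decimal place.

Cathode: Cr³⁺/Cr²⁺; anode: Mn²⁺/Mn. E°cell = (-0.39) − (-1.22) = +0.83 V, with n = 2.
ΔG° = −nFE° = −RT ln K, so ln K = nFE°/(RT) = (2)(96485)(+0.83) / ((8.314)(310)) = 62.144.

62.1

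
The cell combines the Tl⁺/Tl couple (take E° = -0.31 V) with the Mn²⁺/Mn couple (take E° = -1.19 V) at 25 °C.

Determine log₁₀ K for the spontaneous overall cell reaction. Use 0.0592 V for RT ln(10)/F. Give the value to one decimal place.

29.7

Cathode: Tl⁺/Tl; anode: Mn²⁺/Mn. E°cell = +0.88 V, n = 2.
log K = nE°cell / 0.0592 = (2)(+0.88) / 0.0592 = 29.7.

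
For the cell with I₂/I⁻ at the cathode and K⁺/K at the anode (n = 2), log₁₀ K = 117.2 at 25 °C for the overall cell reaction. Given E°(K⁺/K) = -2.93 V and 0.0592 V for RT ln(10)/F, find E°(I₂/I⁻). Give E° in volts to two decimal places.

E°cell = (0.0592/n)·log K = (0.0592/2)(117.2) = +3.469 V.
Since I₂/I⁻ is the cathode and K⁺/K the anode, E°cell = E°(I₂/I⁻) − E°(K⁺/K).
So E°(I₂/I⁻) = E°cell + E°(K⁺/K) = +3.469 + (-2.93) = +0.54 V.

+0.54 V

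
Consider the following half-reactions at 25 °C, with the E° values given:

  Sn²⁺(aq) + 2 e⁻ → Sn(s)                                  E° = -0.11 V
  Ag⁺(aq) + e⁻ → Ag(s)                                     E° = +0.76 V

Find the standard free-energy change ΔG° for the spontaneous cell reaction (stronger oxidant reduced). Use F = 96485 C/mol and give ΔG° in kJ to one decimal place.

Ag⁺/Ag (E° = +0.76 V) is the cathode; Sn²⁺/Sn (E° = -0.11 V) is the anode, so E°cell = +0.87 V.
Balancing electrons gives n = 2 (lcm of 1 and 2).
ΔG° = −nFE° = −(2)(96485)(+0.87) = -167,884 J = -167.9 kJ.

-167.9 kJ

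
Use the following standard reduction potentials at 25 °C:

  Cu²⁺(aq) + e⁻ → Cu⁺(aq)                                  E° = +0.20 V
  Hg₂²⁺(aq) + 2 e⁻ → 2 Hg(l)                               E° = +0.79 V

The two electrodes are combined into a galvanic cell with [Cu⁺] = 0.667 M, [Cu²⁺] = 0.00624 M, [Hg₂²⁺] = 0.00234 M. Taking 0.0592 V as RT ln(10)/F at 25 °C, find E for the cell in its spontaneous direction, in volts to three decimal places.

+0.632 V

Hg₂²⁺/Hg is the cathode (higher E°), Cu²⁺/Cu⁺ the anode: E°cell = +0.79 − (+0.20) = +0.59 V, n = 2.
Overall: Hg₂²⁺(aq) + 2 Cu⁺(aq) → 2 Hg(l) + 2 Cu²⁺(aq)
Q = [Cu²⁺]^2 / ([Hg₂²⁺]·[Cu⁺]^2); log Q = -1.427.
E = E° − (0.0592/n) log Q = +0.59 − (0.0592/2)(-1.427) = +0.632 V.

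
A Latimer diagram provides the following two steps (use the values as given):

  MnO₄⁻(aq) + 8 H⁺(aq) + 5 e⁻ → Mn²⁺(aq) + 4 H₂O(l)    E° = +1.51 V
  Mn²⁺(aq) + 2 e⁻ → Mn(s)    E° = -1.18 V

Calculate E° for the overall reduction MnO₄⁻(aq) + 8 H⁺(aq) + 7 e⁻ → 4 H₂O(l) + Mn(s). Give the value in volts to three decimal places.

Since ΔG° = −nFE° is additive over sequential reductions, n₃E°₃ = n₁E°₁ + n₂E°₂.
E°₃ = (5×+1.51 + 2×-1.18) / 7 = (+5.190) / 7 = +0.741 V.
Simply averaging or adding the two E° values would be wrong; the electron-weighted sum is required.

+0.741 V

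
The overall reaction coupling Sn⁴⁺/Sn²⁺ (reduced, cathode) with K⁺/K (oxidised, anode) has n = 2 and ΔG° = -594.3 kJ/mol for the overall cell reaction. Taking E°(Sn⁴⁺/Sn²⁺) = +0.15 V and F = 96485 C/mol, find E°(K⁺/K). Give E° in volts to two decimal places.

E°cell = −ΔG°/(nF) = −(-594.3×10³)/((2)(96485)) = +3.080 V.
Since Sn⁴⁺/Sn²⁺ is the cathode and K⁺/K the anode, E°cell = E°(Sn⁴⁺/Sn²⁺) − E°(K⁺/K).
So E°(K⁺/K) = E°(Sn⁴⁺/Sn²⁺) − E°cell = (+0.15) − (+3.080) = -2.93 V.

-2.93 V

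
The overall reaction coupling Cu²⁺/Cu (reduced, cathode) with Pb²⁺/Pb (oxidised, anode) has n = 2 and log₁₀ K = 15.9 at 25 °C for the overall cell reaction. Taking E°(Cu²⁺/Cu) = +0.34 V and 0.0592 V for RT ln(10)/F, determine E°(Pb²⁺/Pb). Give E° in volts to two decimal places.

E°cell = (0.0592/n)·log K = (0.0592/2)(15.9) = +0.471 V.
Since Cu²⁺/Cu is the cathode and Pb²⁺/Pb the anode, E°cell = E°(Cu²⁺/Cu) − E°(Pb²⁺/Pb).
So E°(Pb²⁺/Pb) = E°(Cu²⁺/Cu) − E°cell = (+0.34) − (+0.471) = -0.13 V.

-0.13 V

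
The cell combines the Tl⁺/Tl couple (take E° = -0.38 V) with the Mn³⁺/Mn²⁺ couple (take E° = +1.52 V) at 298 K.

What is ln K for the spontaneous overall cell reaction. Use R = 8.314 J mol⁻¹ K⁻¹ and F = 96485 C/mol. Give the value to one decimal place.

Cathode: Mn³⁺/Mn²⁺; anode: Tl⁺/Tl. E°cell = (+1.52) − (-0.38) = +1.90 V, with n = 1.
ΔG° = −nFE° = −RT ln K, so ln K = nFE°/(RT) = (1)(96485)(+1.90) / ((8.314)(298)) = 73.992.

74.0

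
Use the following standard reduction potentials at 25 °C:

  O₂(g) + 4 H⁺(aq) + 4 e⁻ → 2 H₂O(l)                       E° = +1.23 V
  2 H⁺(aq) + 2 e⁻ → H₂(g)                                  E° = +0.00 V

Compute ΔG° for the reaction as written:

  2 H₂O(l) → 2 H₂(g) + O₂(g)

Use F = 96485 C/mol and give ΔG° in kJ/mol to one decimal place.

+474.7 kJ/mol

As written, H⁺/H₂ is reduced (cathode) and O₂/H₂O is oxidised (anode), so E°cell = (+0.00) − (+1.23) = -1.23 V.
Balancing electrons gives n = 4.
ΔG° = −nFE° = −(4)(96485)(-1.23) = 474,706 J = +474.7 kJ/mol.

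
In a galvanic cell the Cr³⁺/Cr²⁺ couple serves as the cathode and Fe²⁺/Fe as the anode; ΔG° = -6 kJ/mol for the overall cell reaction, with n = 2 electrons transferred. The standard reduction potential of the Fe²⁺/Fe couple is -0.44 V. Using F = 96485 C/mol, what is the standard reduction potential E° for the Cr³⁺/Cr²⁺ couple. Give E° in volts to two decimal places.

E°cell = −ΔG°/(nF) = −(-6×10³)/((2)(96485)) = +0.031 V.
Since Cr³⁺/Cr²⁺ is the cathode and Fe²⁺/Fe the anode, E°cell = E°(Cr³⁺/Cr²⁺) − E°(Fe²⁺/Fe).
So E°(Cr³⁺/Cr²⁺) = E°cell + E°(Fe²⁺/Fe) = +0.031 + (-0.44) = -0.41 V.

-0.41 V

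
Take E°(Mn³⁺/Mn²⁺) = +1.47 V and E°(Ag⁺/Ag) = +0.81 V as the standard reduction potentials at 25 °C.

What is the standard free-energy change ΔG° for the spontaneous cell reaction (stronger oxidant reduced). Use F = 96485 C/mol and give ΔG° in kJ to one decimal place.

-63.7 kJ

Mn³⁺/Mn²⁺ (E° = +1.47 V) is the cathode; Ag⁺/Ag (E° = +0.81 V) is the anode, so E°cell = +0.66 V.
Balancing electrons gives n = 1 (lcm of 1 and 1).
ΔG° = −nFE° = −(1)(96485)(+0.66) = -63,680 J = -63.7 kJ.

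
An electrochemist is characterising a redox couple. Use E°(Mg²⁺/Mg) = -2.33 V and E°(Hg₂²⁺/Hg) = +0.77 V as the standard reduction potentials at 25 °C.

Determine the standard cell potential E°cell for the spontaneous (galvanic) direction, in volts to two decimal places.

+3.10 V

The Hg₂²⁺/Hg couple has the higher reduction potential, so it is the cathode; Mg²⁺/Mg is oxidised at the anode.
E°cell = E°(cathode) − E°(anode) = (+0.77) − (-2.33) = +3.10 V.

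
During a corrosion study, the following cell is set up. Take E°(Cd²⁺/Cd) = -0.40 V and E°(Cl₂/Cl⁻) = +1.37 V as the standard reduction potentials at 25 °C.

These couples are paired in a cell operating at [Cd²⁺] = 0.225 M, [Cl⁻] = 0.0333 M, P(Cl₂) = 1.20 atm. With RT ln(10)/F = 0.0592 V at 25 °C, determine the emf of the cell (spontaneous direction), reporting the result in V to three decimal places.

+1.879 V

Cl₂/Cl⁻ is the cathode (higher E°), Cd²⁺/Cd the anode: E°cell = +1.37 − (-0.40) = +1.77 V, n = 2.
Overall: Cl₂(g) + Cd(s) → 2 Cl⁻(aq) + Cd²⁺(aq)
Q = [Cl⁻]^2·[Cd²⁺] / (P(Cl₂)); log Q = -3.682.
E = E° − (0.0592/n) log Q = +1.77 − (0.0592/2)(-3.682) = +1.879 V.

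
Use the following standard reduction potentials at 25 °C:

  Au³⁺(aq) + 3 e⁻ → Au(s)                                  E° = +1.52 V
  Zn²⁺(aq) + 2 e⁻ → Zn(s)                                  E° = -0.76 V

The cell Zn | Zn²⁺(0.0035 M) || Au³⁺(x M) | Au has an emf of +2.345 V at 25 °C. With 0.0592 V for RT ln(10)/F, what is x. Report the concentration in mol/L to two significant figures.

0.41 M

Au³⁺/Au is the cathode, Zn²⁺/Zn the anode: E°cell = +2.28 V, n = 6.
Overall reaction: 2 Au³⁺(aq) + 3 Zn(s) → 2 Au(s) + 3 Zn²⁺(aq); Q = [Zn²⁺]^3/[Au³⁺]^2.
From E = E° − (0.0592/n) log Q: log Q = (E° − E)·n/0.0592 = (+2.28 − (+2.345))·6/0.0592 = -6.5878.
So 2·log[Au³⁺] = 3·log(0.0035) − log Q = -7.3678 − (-6.5878) = -0.7800; log[Au³⁺] = -0.7800 / 2 = -0.3900; [Au³⁺] = 10^(-0.3900) ≈ 0.41 M.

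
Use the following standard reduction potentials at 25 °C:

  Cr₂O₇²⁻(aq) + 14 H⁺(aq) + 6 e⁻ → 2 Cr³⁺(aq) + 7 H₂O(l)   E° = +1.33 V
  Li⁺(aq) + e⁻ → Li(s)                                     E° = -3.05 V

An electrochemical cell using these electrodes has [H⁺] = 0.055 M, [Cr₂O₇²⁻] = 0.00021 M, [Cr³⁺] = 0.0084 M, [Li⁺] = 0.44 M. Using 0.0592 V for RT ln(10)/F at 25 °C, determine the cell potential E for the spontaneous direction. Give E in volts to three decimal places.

Cr₂O₇²⁻/Cr³⁺ is the cathode (higher E°), Li⁺/Li the anode: E°cell = +1.33 − (-3.05) = +4.38 V, n = 6.
Overall: Cr₂O₇²⁻(aq) + 14 H⁺(aq) + 6 Li(s) → 2 Cr³⁺(aq) + 7 H₂O(l) + 6 Li⁺(aq)
Q = [Cr³⁺]^2·[Li⁺]^6 / ([Cr₂O₇²⁻]·[H⁺]^14); log Q = 15.022.
E = E° − (0.0592/n) log Q = +4.38 − (0.0592/6)(15.022) = +4.232 V.

+4.232 V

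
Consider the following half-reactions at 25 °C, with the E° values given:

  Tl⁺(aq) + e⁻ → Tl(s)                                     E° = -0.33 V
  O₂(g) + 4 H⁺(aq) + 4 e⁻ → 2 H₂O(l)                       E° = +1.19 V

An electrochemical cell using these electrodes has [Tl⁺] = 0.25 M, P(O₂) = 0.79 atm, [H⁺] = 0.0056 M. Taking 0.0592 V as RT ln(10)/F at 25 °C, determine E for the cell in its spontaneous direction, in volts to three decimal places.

+1.421 V

O₂/H₂O is the cathode (higher E°), Tl⁺/Tl the anode: E°cell = +1.19 − (-0.33) = +1.52 V, n = 4.
Overall: O₂(g) + 4 H⁺(aq) + 4 Tl(s) → 2 H₂O(l) + 4 Tl⁺(aq)
Q = [Tl⁺]^4 / (P(O₂)·[H⁺]^4); log Q = 6.701.
E = E° − (0.0592/n) log Q = +1.52 − (0.0592/4)(6.701) = +1.421 V.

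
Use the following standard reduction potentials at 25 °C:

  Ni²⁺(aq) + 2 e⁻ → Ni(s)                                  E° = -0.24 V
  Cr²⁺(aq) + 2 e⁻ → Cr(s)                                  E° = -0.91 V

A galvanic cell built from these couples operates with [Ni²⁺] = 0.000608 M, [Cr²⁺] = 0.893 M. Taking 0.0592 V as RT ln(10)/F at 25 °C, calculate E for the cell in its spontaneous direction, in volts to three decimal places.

+0.576 V

Ni²⁺/Ni is the cathode (higher E°), Cr²⁺/Cr the anode: E°cell = -0.24 − (-0.91) = +0.67 V, n = 2.
Overall: Ni²⁺(aq) + Cr(s) → Ni(s) + Cr²⁺(aq)
Q = [Cr²⁺] / ([Ni²⁺]); log Q = 3.167.
E = E° − (0.0592/n) log Q = +0.67 − (0.0592/2)(3.167) = +0.576 V.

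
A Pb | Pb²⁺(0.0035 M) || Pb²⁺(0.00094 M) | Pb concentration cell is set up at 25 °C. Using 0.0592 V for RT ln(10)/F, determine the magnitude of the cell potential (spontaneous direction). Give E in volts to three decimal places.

For a concentration cell E°cell = 0. The 0.0035 M side is the cathode (reduction is favoured where [Pb²⁺] is higher).
With n = 2, E = −(0.0592/2) log([Pb²⁺]ₐₙ/[Pb²⁺]꜀ₐₜ) = −(0.0592/2) log(0.00094/0.0035) = −(0.0592/2)(-0.571) = +0.017 V.

+0.017 V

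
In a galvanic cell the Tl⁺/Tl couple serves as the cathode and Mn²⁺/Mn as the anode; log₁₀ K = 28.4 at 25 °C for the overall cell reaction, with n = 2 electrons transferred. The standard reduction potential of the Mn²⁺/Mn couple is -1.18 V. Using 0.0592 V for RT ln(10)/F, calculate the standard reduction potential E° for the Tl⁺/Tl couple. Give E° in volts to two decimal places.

E°cell = (0.0592/n)·log K = (0.0592/2)(28.4) = +0.841 V.
Since Tl⁺/Tl is the cathode and Mn²⁺/Mn the anode, E°cell = E°(Tl⁺/Tl) − E°(Mn²⁺/Mn).
So E°(Tl⁺/Tl) = E°cell + E°(Mn²⁺/Mn) = +0.841 + (-1.18) = -0.34 V.

-0.34 V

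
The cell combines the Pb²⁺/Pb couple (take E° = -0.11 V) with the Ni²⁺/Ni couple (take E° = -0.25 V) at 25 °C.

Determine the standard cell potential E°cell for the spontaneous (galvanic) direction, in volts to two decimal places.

+0.14 V

The Pb²⁺/Pb couple has the higher reduction potential, so it is the cathode; Ni²⁺/Ni is oxidised at the anode.
E°cell = E°(cathode) − E°(anode) = (-0.11) − (-0.25) = +0.14 V.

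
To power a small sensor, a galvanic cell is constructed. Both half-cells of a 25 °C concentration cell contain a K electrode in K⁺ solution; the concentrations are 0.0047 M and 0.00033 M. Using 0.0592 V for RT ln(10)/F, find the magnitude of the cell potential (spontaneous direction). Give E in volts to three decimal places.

For a concentration cell E°cell = 0. The 0.0047 M side is the cathode (reduction is favoured where [K⁺] is higher).
With n = 1, E = −(0.0592/1) log([K⁺]ₐₙ/[K⁺]꜀ₐₜ) = −(0.0592/1) log(0.00033/0.0047) = −(0.0592/1)(-1.154) = +0.068 V.

+0.068 V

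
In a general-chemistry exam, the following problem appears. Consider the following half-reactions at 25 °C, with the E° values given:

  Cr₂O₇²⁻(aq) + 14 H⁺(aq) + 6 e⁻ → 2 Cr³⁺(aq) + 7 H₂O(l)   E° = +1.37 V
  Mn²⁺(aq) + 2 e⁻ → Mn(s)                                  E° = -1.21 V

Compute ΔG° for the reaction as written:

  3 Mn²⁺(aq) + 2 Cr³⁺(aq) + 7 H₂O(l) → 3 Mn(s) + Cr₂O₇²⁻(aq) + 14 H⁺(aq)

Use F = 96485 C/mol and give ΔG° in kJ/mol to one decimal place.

+1493.6 kJ/mol

As written, Mn²⁺/Mn is reduced (cathode) and Cr₂O₇²⁻/Cr³⁺ is oxidised (anode), so E°cell = (-1.21) − (+1.37) = -2.58 V.
Balancing electrons gives n = 6.
ΔG° = −nFE° = −(6)(96485)(-2.58) = 1,493,588 J = +1493.6 kJ/mol.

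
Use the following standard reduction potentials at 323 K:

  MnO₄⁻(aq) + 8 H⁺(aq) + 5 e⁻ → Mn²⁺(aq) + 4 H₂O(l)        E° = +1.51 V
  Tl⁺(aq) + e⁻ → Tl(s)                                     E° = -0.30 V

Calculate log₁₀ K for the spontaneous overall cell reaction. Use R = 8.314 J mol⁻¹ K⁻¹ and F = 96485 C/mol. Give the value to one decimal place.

141.2

Cathode: MnO₄⁻/Mn²⁺; anode: Tl⁺/Tl. E°cell = (+1.51) − (-0.30) = +1.81 V, with n = 5.
ΔG° = −nFE° = −RT ln K, so ln K = nFE°/(RT) = (5)(96485)(+1.81) / ((8.314)(323)) = 325.159.
log₁₀ K = 325.159 / ln 10 = 141.2.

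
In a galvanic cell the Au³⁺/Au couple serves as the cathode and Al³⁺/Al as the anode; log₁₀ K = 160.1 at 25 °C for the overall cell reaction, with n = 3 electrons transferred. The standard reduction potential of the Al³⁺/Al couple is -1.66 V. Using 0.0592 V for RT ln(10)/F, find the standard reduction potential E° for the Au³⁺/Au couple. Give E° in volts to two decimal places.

+1.50 V

E°cell = (0.0592/n)·log K = (0.0592/3)(160.1) = +3.159 V.
Since Au³⁺/Au is the cathode and Al³⁺/Al the anode, E°cell = E°(Au³⁺/Au) − E°(Al³⁺/Al).
So E°(Au³⁺/Au) = E°cell + E°(Al³⁺/Al) = +3.159 + (-1.66) = +1.50 V.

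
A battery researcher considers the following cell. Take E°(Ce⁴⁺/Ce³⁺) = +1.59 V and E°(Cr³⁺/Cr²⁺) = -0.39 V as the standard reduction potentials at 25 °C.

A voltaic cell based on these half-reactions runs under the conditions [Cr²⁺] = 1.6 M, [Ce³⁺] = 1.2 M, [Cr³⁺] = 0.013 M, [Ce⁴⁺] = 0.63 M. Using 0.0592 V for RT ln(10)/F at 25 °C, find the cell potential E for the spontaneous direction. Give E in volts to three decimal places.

Ce⁴⁺/Ce³⁺ is the cathode (higher E°), Cr³⁺/Cr²⁺ the anode: E°cell = +1.59 − (-0.39) = +1.98 V, n = 1.
Overall: Ce⁴⁺(aq) + Cr²⁺(aq) → Ce³⁺(aq) + Cr³⁺(aq)
Q = [Ce³⁺]·[Cr³⁺] / ([Ce⁴⁺]·[Cr²⁺]); log Q = -1.810.
E = E° − (0.0592/n) log Q = +1.98 − (0.0592/1)(-1.810) = +2.087 V.

+2.087 V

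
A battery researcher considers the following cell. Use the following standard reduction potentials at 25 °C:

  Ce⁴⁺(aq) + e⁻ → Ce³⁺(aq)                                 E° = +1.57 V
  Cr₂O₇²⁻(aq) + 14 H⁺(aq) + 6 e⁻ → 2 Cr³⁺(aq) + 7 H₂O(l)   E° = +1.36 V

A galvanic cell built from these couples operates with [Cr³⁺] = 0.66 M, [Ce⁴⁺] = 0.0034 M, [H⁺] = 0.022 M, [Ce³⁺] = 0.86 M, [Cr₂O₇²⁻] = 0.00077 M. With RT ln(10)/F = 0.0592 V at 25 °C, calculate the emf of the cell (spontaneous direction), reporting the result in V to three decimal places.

+0.324 V

Ce⁴⁺/Ce³⁺ is the cathode (higher E°), Cr₂O₇²⁻/Cr³⁺ the anode: E°cell = +1.57 − (+1.36) = +0.21 V, n = 6.
Overall: 6 Ce⁴⁺(aq) + 2 Cr³⁺(aq) + 7 H₂O(l) → 6 Ce³⁺(aq) + Cr₂O₇²⁻(aq) + 14 H⁺(aq)
Q = [Ce³⁺]^6·[Cr₂O₇²⁻]·[H⁺]^14 / ([Ce⁴⁺]^6·[Cr³⁺]^2); log Q = -11.541.
E = E° − (0.0592/n) log Q = +0.21 − (0.0592/6)(-11.541) = +0.324 V.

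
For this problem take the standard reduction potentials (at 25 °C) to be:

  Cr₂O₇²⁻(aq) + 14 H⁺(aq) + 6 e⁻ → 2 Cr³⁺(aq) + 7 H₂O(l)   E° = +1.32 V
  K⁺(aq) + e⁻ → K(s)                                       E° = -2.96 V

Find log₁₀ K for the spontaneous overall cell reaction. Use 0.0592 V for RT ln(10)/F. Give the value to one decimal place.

433.8

Cathode: Cr₂O₇²⁻/Cr³⁺; anode: K⁺/K. E°cell = +4.28 V, n = 6.
log K = nE°cell / 0.0592 = (6)(+4.28) / 0.0592 = 433.8.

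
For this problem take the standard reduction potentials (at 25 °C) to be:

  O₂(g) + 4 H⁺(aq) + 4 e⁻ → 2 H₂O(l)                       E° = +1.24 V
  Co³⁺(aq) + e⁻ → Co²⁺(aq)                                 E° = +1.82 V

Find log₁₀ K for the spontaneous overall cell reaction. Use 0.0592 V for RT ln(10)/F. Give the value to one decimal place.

39.2

Cathode: Co³⁺/Co²⁺; anode: O₂/H₂O. E°cell = +0.58 V, n = 4.
log K = nE°cell / 0.0592 = (4)(+0.58) / 0.0592 = 39.2.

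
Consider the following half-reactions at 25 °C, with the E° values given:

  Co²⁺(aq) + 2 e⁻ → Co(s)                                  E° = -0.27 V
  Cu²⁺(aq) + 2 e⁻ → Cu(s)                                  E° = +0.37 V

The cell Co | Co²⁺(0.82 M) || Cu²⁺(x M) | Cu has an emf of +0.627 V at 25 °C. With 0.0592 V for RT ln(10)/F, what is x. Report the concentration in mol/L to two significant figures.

Cu²⁺/Cu is the cathode, Co²⁺/Co the anode: E°cell = +0.64 V, n = 2.
Overall reaction: Cu²⁺(aq) + Co(s) → Cu(s) + Co²⁺(aq); Q = [Co²⁺]^1/[Cu²⁺]^1.
From E = E° − (0.0592/n) log Q: log Q = (E° − E)·n/0.0592 = (+0.64 − (+0.627))·2/0.0592 = 0.4392.
So 1·log[Cu²⁺] = 1·log(0.82) − log Q = -0.0862 − (0.4392) = -0.5254; [Cu²⁺] = 10^(-0.5254) ≈ 0.30 M.

0.30 M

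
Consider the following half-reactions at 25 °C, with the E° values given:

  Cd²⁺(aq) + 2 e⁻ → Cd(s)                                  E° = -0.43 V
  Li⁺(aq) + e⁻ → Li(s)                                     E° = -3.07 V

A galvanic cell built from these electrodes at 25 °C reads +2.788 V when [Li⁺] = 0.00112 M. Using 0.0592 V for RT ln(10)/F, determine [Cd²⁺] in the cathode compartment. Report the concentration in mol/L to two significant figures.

0.13 M

Cd²⁺/Cd is the cathode, Li⁺/Li the anode: E°cell = +2.64 V, n = 2.
Overall reaction: Cd²⁺(aq) + 2 Li(s) → Cd(s) + 2 Li⁺(aq); Q = [Li⁺]^2/[Cd²⁺]^1.
From E = E° − (0.0592/n) log Q: log Q = (E° − E)·n/0.0592 = (+2.64 − (+2.788))·2/0.0592 = -5.0000.
So 1·log[Cd²⁺] = 2·log(0.00112) − log Q = -5.9016 − (-5.0000) = -0.9016; [Cd²⁺] = 10^(-0.9016) ≈ 0.13 M.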